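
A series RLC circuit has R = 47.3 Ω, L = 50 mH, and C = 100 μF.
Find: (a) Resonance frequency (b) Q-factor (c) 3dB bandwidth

Step 1 — Resonance condition Im(Z)=0 gives ω₀ = 1/√(LC).
Step 2 — ω₀ = 1/√(0.05·0.0001) = 447.2 rad/s.
Step 3 — f₀ = ω₀/(2π) = 71.18 Hz.
Step 4 — Series Q: Q = ω₀L/R = 447.2·0.05/47.3 = 0.4727.
Step 5 — 3dB bandwidth: Δω = ω₀/Q = 946 rad/s; BW = Δω/(2π) = 150.6 Hz.

(a) f₀ = 71.18 Hz  (b) Q = 0.4727  (c) BW = 150.6 Hz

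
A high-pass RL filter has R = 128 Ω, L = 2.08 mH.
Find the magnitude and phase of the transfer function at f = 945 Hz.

Step 1 — Angular frequency: ω = 2π·945 = 5938 rad/s.
Step 2 — Transfer function: H(jω) = jωL/(R + jωL).
Step 3 — Numerator jωL = j·12.35; denominator R + jωL = 128 + j12.35.
Step 4 — H = 0.009224 + j0.0956.
Step 5 — Magnitude: |H| = 0.09604 (-20.4 dB); phase: φ = 84.5°.

|H| = 0.09604 (-20.4 dB), φ = 84.5°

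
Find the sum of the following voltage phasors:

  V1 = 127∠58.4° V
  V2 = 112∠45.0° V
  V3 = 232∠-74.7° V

Step 1 — Convert each phasor to rectangular form:
  V1 = 127·(cos(58.4°) + j·sin(58.4°)) = 66.55 + j108.2 V
  V2 = 112·(cos(45.0°) + j·sin(45.0°)) = 79.2 + j79.2 V
  V3 = 232·(cos(-74.7°) + j·sin(-74.7°)) = 61.22 - j223.8 V
Step 2 — Sum components: V_total = 207 - j36.41 V.
Step 3 — Convert to polar: |V_total| = 210.1 V, ∠V_total = -10.0°.

V_total = 210.1∠-10.0° V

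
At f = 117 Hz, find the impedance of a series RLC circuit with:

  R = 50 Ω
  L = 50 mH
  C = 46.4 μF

Step 1 — Angular frequency: ω = 2π·f = 2π·117 = 735.1 rad/s.
Step 2 — Component impedances:
  R: Z = R = 50 Ω
  L: Z = jωL = j·735.1·0.05 = 0 + j36.76 Ω
  C: Z = 1/(jωC) = -j/(ω·C) = 0 - j29.32 Ω
Step 3 — Series combination: Z_total = R + L + C = 50 + j7.44 Ω = 50.55∠8.5° Ω.

Z = 50 + j7.44 Ω = 50.55∠8.5° Ω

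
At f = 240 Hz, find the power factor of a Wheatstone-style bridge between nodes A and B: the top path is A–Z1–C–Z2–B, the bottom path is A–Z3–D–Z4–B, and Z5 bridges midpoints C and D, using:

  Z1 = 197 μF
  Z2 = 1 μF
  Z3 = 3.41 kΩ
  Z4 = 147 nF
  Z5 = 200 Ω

Step 1 — Angular frequency: ω = 2π·f = 2π·240 = 1508 rad/s.
Step 2 — Component impedances:
  Z1: Z = 1/(jωC) = -j/(ω·C) = 0 - j3.366 Ω
  Z2: Z = 1/(jωC) = -j/(ω·C) = 0 - j663.1 Ω
  Z3: Z = R = 3410 Ω
  Z4: Z = 1/(jωC) = -j/(ω·C) = 0 - j4511 Ω
  Z5: Z = R = 200 Ω
Step 3 — Bridge requires nodal analysis (the Z5 bridge couples midpoints C and D, so the two paths cannot be reduced to a simple series/parallel combination). Setting node B to ground and injecting 1 A at node A, the 3-node admittance system at A, C, D solves to V_A = Z_AB = 3.104 - j581.6 Ω = 581.6∠-89.7° Ω.
Step 4 — Power factor: PF = cos(φ) = Re(Z)/|Z| = 3.104/581.6 = 0.005337.
Step 5 — Type: Im(Z) = -581.6 ⇒ leading (phase φ = -89.7°).

PF = 0.005337 (leading, φ = -89.7°)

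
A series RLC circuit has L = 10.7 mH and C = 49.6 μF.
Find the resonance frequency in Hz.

Step 1 — Resonance condition Im(Z)=0 gives ω₀ = 1/√(LC).
Step 2 — ω₀ = 1/√(0.0107·4.96e-05) = 1373 rad/s.
Step 3 — f₀ = ω₀/(2π) = 218.5 Hz.

f₀ = 218.5 Hz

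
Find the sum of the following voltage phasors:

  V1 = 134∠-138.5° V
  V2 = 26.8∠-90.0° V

Step 1 — Convert each phasor to rectangular form:
  V1 = 134·(cos(-138.5°) + j·sin(-138.5°)) = -100.4 - j88.79 V
  V2 = 26.8·(cos(-90.0°) + j·sin(-90.0°)) = 0 - j26.8 V
Step 2 — Sum components: V_total = -100.4 - j115.6 V.
Step 3 — Convert to polar: |V_total| = 153.1 V, ∠V_total = -131.0°.

V_total = 153.1∠-131.0° V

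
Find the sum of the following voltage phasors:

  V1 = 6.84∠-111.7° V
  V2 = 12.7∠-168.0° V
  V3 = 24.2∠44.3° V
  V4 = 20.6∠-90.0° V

Step 1 — Convert each phasor to rectangular form:
  V1 = 6.84·(cos(-111.7°) + j·sin(-111.7°)) = -2.529 - j6.355 V
  V2 = 12.7·(cos(-168.0°) + j·sin(-168.0°)) = -12.42 - j2.64 V
  V3 = 24.2·(cos(44.3°) + j·sin(44.3°)) = 17.32 + j16.9 V
  V4 = 20.6·(cos(-90.0°) + j·sin(-90.0°)) = 0 - j20.6 V
Step 2 — Sum components: V_total = 2.368 - j12.69 V.
Step 3 — Convert to polar: |V_total| = 12.91 V, ∠V_total = -79.4°.

V_total = 12.91∠-79.4° V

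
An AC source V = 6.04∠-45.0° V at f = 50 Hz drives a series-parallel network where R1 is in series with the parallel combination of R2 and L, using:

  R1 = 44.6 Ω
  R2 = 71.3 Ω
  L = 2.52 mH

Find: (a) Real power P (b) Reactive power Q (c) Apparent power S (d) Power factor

Step 1 — Angular frequency: ω = 2π·f = 2π·50 = 314.2 rad/s.
Step 2 — Component impedances:
  R1: Z = R = 44.6 Ω
  R2: Z = R = 71.3 Ω
  L: Z = jωL = j·314.2·0.00252 = 0 + j0.7917 Ω
Step 3 — Parallel branch: R2 || L = 1/(1/R2 + 1/L) = 0.008789 + j0.7916 Ω.
Step 4 — Series with R1: Z_total = R1 + (R2 || L) = 44.61 + j0.7916 Ω = 44.62∠1.0° Ω.
Step 5 — Source phasor: V = 6.04∠-45.0° V = 4.271 - j4.271 V.
Step 6 — Current: I = V / Z = 0.09401 - j0.09741 A = 0.1354∠-46.0° A.
Step 7 — Complex power: S = V·I* = 0.8176 + j0.01451 VA.
Step 8 — Real power: P = Re(S) = 0.8176 W.
Step 9 — Reactive power: Q = Im(S) = 0.01451 VAR.
Step 10 — Apparent power: |S| = 0.8177 VA.
Step 11 — Power factor: PF = P/|S| = 0.9998 (lagging).

(a) P = 0.8176 W  (b) Q = 0.01451 VAR  (c) S = 0.8177 VA  (d) PF = 0.9998 (lagging)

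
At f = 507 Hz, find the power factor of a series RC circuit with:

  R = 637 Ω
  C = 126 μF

Step 1 — Angular frequency: ω = 2π·f = 2π·507 = 3186 rad/s.
Step 2 — Component impedances:
  R: Z = R = 637 Ω
  C: Z = 1/(jωC) = -j/(ω·C) = 0 - j2.491 Ω
Step 3 — Series combination: Z_total = R + C = 637 - j2.491 Ω = 637∠-0.2° Ω.
Step 4 — Power factor: PF = cos(φ) = Re(Z)/|Z| = 637/637 = 1.
Step 5 — Type: Im(Z) = -2.491 ⇒ leading (phase φ = -0.2°).

PF = 1 (leading, φ = -0.2°)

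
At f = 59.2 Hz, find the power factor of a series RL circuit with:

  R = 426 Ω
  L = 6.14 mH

Step 1 — Angular frequency: ω = 2π·f = 2π·59.2 = 372 rad/s.
Step 2 — Component impedances:
  R: Z = R = 426 Ω
  L: Z = jωL = j·372·0.00614 = 0 + j2.284 Ω
Step 3 — Series combination: Z_total = R + L = 426 + j2.284 Ω = 426∠0.3° Ω.
Step 4 — Power factor: PF = cos(φ) = Re(Z)/|Z| = 426/426 = 1.
Step 5 — Type: Im(Z) = 2.284 ⇒ lagging (phase φ = 0.3°).

PF = 1 (lagging, φ = 0.3°)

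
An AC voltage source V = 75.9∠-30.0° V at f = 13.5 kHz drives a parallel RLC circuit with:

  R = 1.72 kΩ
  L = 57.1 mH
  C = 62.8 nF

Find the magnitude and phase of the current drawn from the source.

Step 1 — Angular frequency: ω = 2π·f = 2π·1.35e+04 = 8.482e+04 rad/s.
Step 2 — Component impedances:
  R: Z = R = 1720 Ω
  L: Z = jωL = j·8.482e+04·0.0571 = 0 + j4843 Ω
  C: Z = 1/(jωC) = -j/(ω·C) = 0 - j187.7 Ω
Step 3 — Parallel combination: 1/Z_total = 1/R + 1/L + 1/C; Z_total = 21.89 - j192.8 Ω = 194∠-83.5° Ω.
Step 4 — Source phasor: V = 75.9∠-30.0° V = 65.73 - j37.95 V.
Step 5 — Ohm's law: I = V / Z_total = (65.73 - j37.95) / (21.89 - j192.8) = 0.2325 + j0.3145 A.
Step 6 — Convert to polar: |I| = 0.3911 A, ∠I = 53.5°.

I = 0.3911∠53.5° A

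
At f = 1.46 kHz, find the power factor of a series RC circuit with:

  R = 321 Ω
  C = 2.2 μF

Step 1 — Angular frequency: ω = 2π·f = 2π·1460 = 9173 rad/s.
Step 2 — Component impedances:
  R: Z = R = 321 Ω
  C: Z = 1/(jωC) = -j/(ω·C) = 0 - j49.55 Ω
Step 3 — Series combination: Z_total = R + C = 321 - j49.55 Ω = 324.8∠-8.8° Ω.
Step 4 — Power factor: PF = cos(φ) = Re(Z)/|Z| = 321/324.8 = 0.9883.
Step 5 — Type: Im(Z) = -49.55 ⇒ leading (phase φ = -8.8°).

PF = 0.9883 (leading, φ = -8.8°)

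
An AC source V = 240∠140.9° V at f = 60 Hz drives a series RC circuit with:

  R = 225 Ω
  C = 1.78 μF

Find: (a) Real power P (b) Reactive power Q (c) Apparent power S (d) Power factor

Step 1 — Angular frequency: ω = 2π·f = 2π·60 = 377 rad/s.
Step 2 — Component impedances:
  R: Z = R = 225 Ω
  C: Z = 1/(jωC) = -j/(ω·C) = 0 - j1490 Ω
Step 3 — Series combination: Z_total = R + C = 225 - j1490 Ω = 1507∠-81.4° Ω.
Step 4 — Source phasor: V = 240∠140.9° V = -186.3 + j151.4 V.
Step 5 — Current: I = V / Z = -0.1178 - j0.1072 A = 0.1592∠-137.7° A.
Step 6 — Complex power: S = V·I* = 5.706 - j37.79 VA.
Step 7 — Real power: P = Re(S) = 5.706 W.
Step 8 — Reactive power: Q = Im(S) = -37.79 VAR.
Step 9 — Apparent power: |S| = 38.22 VA.
Step 10 — Power factor: PF = P/|S| = 0.1493 (leading).

(a) P = 5.706 W  (b) Q = -37.79 VAR  (c) S = 38.22 VA  (d) PF = 0.1493 (leading)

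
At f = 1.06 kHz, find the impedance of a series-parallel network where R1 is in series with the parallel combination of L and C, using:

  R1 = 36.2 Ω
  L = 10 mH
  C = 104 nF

Step 1 — Angular frequency: ω = 2π·f = 2π·1060 = 6660 rad/s.
Step 2 — Component impedances:
  R1: Z = R = 36.2 Ω
  L: Z = jωL = j·6660·0.01 = 0 + j66.6 Ω
  C: Z = 1/(jωC) = -j/(ω·C) = 0 - j1444 Ω
Step 3 — Parallel branch: L || C = 1/(1/L + 1/C) = 0 + j69.82 Ω.
Step 4 — Series with R1: Z_total = R1 + (L || C) = 36.2 + j69.82 Ω = 78.65∠62.6° Ω.

Z = 36.2 + j69.82 Ω = 78.65∠62.6° Ω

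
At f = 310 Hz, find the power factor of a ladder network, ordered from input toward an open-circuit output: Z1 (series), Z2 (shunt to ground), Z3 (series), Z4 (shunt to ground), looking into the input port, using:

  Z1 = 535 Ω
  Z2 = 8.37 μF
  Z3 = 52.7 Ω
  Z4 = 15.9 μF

Step 1 — Angular frequency: ω = 2π·f = 2π·310 = 1948 rad/s.
Step 2 — Component impedances:
  Z1: Z = R = 535 Ω
  Z2: Z = 1/(jωC) = -j/(ω·C) = 0 - j61.34 Ω
  Z3: Z = R = 52.7 Ω
  Z4: Z = 1/(jωC) = -j/(ω·C) = 0 - j32.29 Ω
Step 3 — Ladder network (open output): work backward from the far end, alternating series and parallel combinations. Z_in = 552.2 - j30.82 Ω = 553∠-3.2° Ω.
Step 4 — Power factor: PF = cos(φ) = Re(Z)/|Z| = 552.18/553.04 = 0.9984.
Step 5 — Type: Im(Z) = -30.82 ⇒ leading (phase φ = -3.2°).

PF = 0.9984 (leading, φ = -3.2°)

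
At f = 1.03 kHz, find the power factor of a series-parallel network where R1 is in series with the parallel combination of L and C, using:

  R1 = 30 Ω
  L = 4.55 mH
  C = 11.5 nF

Step 1 — Angular frequency: ω = 2π·f = 2π·1030 = 6472 rad/s.
Step 2 — Component impedances:
  R1: Z = R = 30 Ω
  L: Z = jωL = j·6472·0.00455 = 0 + j29.45 Ω
  C: Z = 1/(jωC) = -j/(ω·C) = 0 - j1.344e+04 Ω
Step 3 — Parallel branch: L || C = 1/(1/L + 1/C) = 0 + j29.51 Ω.
Step 4 — Series with R1: Z_total = R1 + (L || C) = 30 + j29.51 Ω = 42.08∠44.5° Ω.
Step 5 — Power factor: PF = cos(φ) = Re(Z)/|Z| = 30/42.08 = 0.7129.
Step 6 — Type: Im(Z) = 29.51 ⇒ lagging (phase φ = 44.5°).

PF = 0.7129 (lagging, φ = 44.5°)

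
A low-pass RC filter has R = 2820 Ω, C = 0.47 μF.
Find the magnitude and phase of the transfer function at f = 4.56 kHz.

Step 1 — Angular frequency: ω = 2π·4560 = 2.865e+04 rad/s.
Step 2 — Transfer function: H(jω) = 1/(1 + jωRC).
Step 3 — Denominator: 1 + jωRC = 1 + j·2.865e+04·2820·4.7e-07 = 1 + j37.97.
Step 4 — H = 0.000693 - j0.02632.
Step 5 — Magnitude: |H| = 0.02632 (-31.6 dB); phase: φ = -88.5°.

|H| = 0.02632 (-31.6 dB), φ = -88.5°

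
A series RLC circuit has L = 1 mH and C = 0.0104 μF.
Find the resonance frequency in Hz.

Step 1 — Resonance condition Im(Z)=0 gives ω₀ = 1/√(LC).
Step 2 — ω₀ = 1/√(0.001·1.04e-08) = 3.101e+05 rad/s.
Step 3 — f₀ = ω₀/(2π) = 4.935e+04 Hz.

f₀ = 4.935e+04 Hz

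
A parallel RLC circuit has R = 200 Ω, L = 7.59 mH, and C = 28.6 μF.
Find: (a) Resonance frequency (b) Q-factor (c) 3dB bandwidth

Step 1 — Resonance: ω₀ = 1/√(LC) = 1/√(0.00759·2.86e-05) = 2146 rad/s.
Step 2 — f₀ = ω₀/(2π) = 341.6 Hz.
Step 3 — Parallel Q: Q = R/(ω₀L) = 200/(2146·0.00759) = 12.28.
Step 4 — Bandwidth: Δω = ω₀/Q = 174.8 rad/s; BW = Δω/(2π) = 27.82 Hz.

(a) f₀ = 341.6 Hz  (b) Q = 12.28  (c) BW = 27.82 Hz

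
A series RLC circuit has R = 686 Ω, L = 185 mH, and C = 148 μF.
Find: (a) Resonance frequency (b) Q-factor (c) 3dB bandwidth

Step 1 — Resonance: ω₀ = 1/√(LC) = 1/√(0.185·0.000148) = 191.1 rad/s.
Step 2 — f₀ = ω₀/(2π) = 30.42 Hz.
Step 3 — Series Q: Q = ω₀L/R = 191.1·0.185/686 = 0.05154.
Step 4 — Bandwidth: Δω = ω₀/Q = 3708 rad/s; BW = Δω/(2π) = 590.2 Hz.

(a) f₀ = 30.42 Hz  (b) Q = 0.05154  (c) BW = 590.2 Hz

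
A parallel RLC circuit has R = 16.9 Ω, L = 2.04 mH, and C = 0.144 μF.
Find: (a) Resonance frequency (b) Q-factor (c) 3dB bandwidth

Step 1 — Resonance: ω₀ = 1/√(LC) = 1/√(0.00204·1.44e-07) = 5.835e+04 rad/s.
Step 2 — f₀ = ω₀/(2π) = 9286 Hz.
Step 3 — Parallel Q: Q = R/(ω₀L) = 16.9/(5.835e+04·0.00204) = 0.142.
Step 4 — Bandwidth: Δω = ω₀/Q = 4.109e+05 rad/s; BW = Δω/(2π) = 6.54e+04 Hz.

(a) f₀ = 9286 Hz  (b) Q = 0.142  (c) BW = 6.54e+04 Hz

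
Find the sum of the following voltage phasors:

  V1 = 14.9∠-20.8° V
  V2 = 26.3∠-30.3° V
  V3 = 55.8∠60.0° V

Step 1 — Convert each phasor to rectangular form:
  V1 = 14.9·(cos(-20.8°) + j·sin(-20.8°)) = 13.93 - j5.291 V
  V2 = 26.3·(cos(-30.3°) + j·sin(-30.3°)) = 22.71 - j13.27 V
  V3 = 55.8·(cos(60.0°) + j·sin(60.0°)) = 27.9 + j48.32 V
Step 2 — Sum components: V_total = 64.54 + j29.76 V.
Step 3 — Convert to polar: |V_total| = 71.07 V, ∠V_total = 24.8°.

V_total = 71.07∠24.8° V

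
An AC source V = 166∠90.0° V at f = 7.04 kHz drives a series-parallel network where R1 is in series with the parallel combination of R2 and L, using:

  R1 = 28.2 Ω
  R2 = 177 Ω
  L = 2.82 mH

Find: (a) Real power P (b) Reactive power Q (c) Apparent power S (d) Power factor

Step 1 — Angular frequency: ω = 2π·f = 2π·7040 = 4.423e+04 rad/s.
Step 2 — Component impedances:
  R1: Z = R = 28.2 Ω
  R2: Z = R = 177 Ω
  L: Z = jωL = j·4.423e+04·0.00282 = 0 + j124.7 Ω
Step 3 — Parallel branch: R2 || L = 1/(1/R2 + 1/L) = 58.74 + j83.34 Ω.
Step 4 — Series with R1: Z_total = R1 + (R2 || L) = 86.94 + j83.34 Ω = 120.4∠43.8° Ω.
Step 5 — Source phasor: V = 166∠90.0° V = 0 + j166 V.
Step 6 — Current: I = V / Z = 0.9539 + j0.995 A = 1.378∠46.2° A.
Step 7 — Complex power: S = V·I* = 165.2 + j158.3 VA.
Step 8 — Real power: P = Re(S) = 165.2 W.
Step 9 — Reactive power: Q = Im(S) = 158.3 VAR.
Step 10 — Apparent power: |S| = 228.8 VA.
Step 11 — Power factor: PF = P/|S| = 0.7219 (lagging).

(a) P = 165.2 W  (b) Q = 158.3 VAR  (c) S = 228.8 VA  (d) PF = 0.7219 (lagging)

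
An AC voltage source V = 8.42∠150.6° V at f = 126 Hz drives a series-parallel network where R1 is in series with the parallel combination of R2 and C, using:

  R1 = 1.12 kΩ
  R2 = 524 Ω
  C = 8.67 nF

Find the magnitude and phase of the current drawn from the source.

Step 1 — Angular frequency: ω = 2π·f = 2π·126 = 791.7 rad/s.
Step 2 — Component impedances:
  R1: Z = R = 1120 Ω
  R2: Z = R = 524 Ω
  C: Z = 1/(jωC) = -j/(ω·C) = 0 - j1.457e+05 Ω
Step 3 — Parallel branch: R2 || C = 1/(1/R2 + 1/C) = 524 - j1.885 Ω.
Step 4 — Series with R1: Z_total = R1 + (R2 || C) = 1644 - j1.885 Ω = 1644∠-0.1° Ω.
Step 5 — Source phasor: V = 8.42∠150.6° V = -7.336 + j4.133 V.
Step 6 — Ohm's law: I = V / Z_total = (-7.336 + j4.133) / (1644 - j1.885) = -0.004465 + j0.002509 A.
Step 7 — Convert to polar: |I| = 0.005122 A, ∠I = 150.7°.

I = 0.005122∠150.7° A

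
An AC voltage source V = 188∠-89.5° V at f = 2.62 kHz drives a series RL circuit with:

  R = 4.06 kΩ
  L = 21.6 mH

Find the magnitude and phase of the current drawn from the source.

Step 1 — Angular frequency: ω = 2π·f = 2π·2620 = 1.646e+04 rad/s.
Step 2 — Component impedances:
  R: Z = R = 4060 Ω
  L: Z = jωL = j·1.646e+04·0.0216 = 0 + j355.6 Ω
Step 3 — Series combination: Z_total = R + L = 4060 + j355.6 Ω = 4076∠5.0° Ω.
Step 4 — Source phasor: V = 188∠-89.5° V = 1.641 - j188 V.
Step 5 — Ohm's law: I = V / Z_total = (1.641 - j188) / (4060 + j355.6) = -0.003623 - j0.04599 A.
Step 6 — Convert to polar: |I| = 0.04613 A, ∠I = -94.5°.

I = 0.04613∠-94.5° A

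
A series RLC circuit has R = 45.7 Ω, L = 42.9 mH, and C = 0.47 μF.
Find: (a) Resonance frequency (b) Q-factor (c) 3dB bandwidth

Step 1 — Resonance condition Im(Z)=0 gives ω₀ = 1/√(LC).
Step 2 — ω₀ = 1/√(0.0429·4.7e-07) = 7042 rad/s.
Step 3 — f₀ = ω₀/(2π) = 1121 Hz.
Step 4 — Series Q: Q = ω₀L/R = 7042·0.0429/45.7 = 6.611.
Step 5 — 3dB bandwidth: Δω = ω₀/Q = 1065 rad/s; BW = Δω/(2π) = 169.5 Hz.

(a) f₀ = 1121 Hz  (b) Q = 6.611  (c) BW = 169.5 Hz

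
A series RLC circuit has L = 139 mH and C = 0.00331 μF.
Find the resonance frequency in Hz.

Step 1 — Resonance condition Im(Z)=0 gives ω₀ = 1/√(LC).
Step 2 — ω₀ = 1/√(0.139·3.31e-09) = 4.662e+04 rad/s.
Step 3 — f₀ = ω₀/(2π) = 7420 Hz.

f₀ = 7420 Hz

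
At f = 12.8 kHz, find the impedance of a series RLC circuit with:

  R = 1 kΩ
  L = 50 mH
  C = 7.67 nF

Step 1 — Angular frequency: ω = 2π·f = 2π·1.28e+04 = 8.042e+04 rad/s.
Step 2 — Component impedances:
  R: Z = R = 1000 Ω
  L: Z = jωL = j·8.042e+04·0.05 = 0 + j4021 Ω
  C: Z = 1/(jωC) = -j/(ω·C) = 0 - j1621 Ω
Step 3 — Series combination: Z_total = R + L + C = 1000 + j2400 Ω = 2600∠67.4° Ω.

Z = 1000 + j2400 Ω = 2600∠67.4° Ω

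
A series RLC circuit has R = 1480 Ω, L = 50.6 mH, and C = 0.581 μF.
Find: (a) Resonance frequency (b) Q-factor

Step 1 — Resonance condition Im(Z)=0 gives ω₀ = 1/√(LC).
Step 2 — ω₀ = 1/√(0.0506·5.81e-07) = 5832 rad/s.
Step 3 — f₀ = ω₀/(2π) = 928.2 Hz.
Step 4 — Series Q: Q = ω₀L/R = 5832·0.0506/1480 = 0.1994.

(a) f₀ = 928.2 Hz  (b) Q = 0.1994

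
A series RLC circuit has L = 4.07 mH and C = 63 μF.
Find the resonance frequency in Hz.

Step 1 — Resonance condition Im(Z)=0 gives ω₀ = 1/√(LC).
Step 2 — ω₀ = 1/√(0.00407·6.3e-05) = 1975 rad/s.
Step 3 — f₀ = ω₀/(2π) = 314.3 Hz.

f₀ = 314.3 Hz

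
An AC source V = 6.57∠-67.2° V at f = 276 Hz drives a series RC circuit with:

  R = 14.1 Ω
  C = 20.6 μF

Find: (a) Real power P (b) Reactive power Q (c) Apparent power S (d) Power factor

Step 1 — Angular frequency: ω = 2π·f = 2π·276 = 1734 rad/s.
Step 2 — Component impedances:
  R: Z = R = 14.1 Ω
  C: Z = 1/(jωC) = -j/(ω·C) = 0 - j27.99 Ω
Step 3 — Series combination: Z_total = R + C = 14.1 - j27.99 Ω = 31.34∠-63.3° Ω.
Step 4 — Source phasor: V = 6.57∠-67.2° V = 2.546 - j6.057 V.
Step 5 — Current: I = V / Z = 0.2091 - j0.01438 A = 0.2096∠-3.9° A.
Step 6 — Complex power: S = V·I* = 0.6195 - j1.23 VA.
Step 7 — Real power: P = Re(S) = 0.6195 W.
Step 8 — Reactive power: Q = Im(S) = -1.23 VAR.
Step 9 — Apparent power: |S| = 1.377 VA.
Step 10 — Power factor: PF = P/|S| = 0.4499 (leading).

(a) P = 0.6195 W  (b) Q = -1.23 VAR  (c) S = 1.377 VA  (d) PF = 0.4499 (leading)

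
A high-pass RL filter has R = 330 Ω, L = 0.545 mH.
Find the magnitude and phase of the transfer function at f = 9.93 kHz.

Step 1 — Angular frequency: ω = 2π·9930 = 6.239e+04 rad/s.
Step 2 — Transfer function: H(jω) = jωL/(R + jωL).
Step 3 — Numerator jωL = j·34; denominator R + jωL = 330 + j34.
Step 4 — H = 0.01051 + j0.102.
Step 5 — Magnitude: |H| = 0.1025 (-19.8 dB); phase: φ = 84.1°.

|H| = 0.1025 (-19.8 dB), φ = 84.1°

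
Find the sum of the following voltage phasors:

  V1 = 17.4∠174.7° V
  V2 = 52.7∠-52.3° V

Step 1 — Convert each phasor to rectangular form:
  V1 = 17.4·(cos(174.7°) + j·sin(174.7°)) = -17.33 + j1.607 V
  V2 = 52.7·(cos(-52.3°) + j·sin(-52.3°)) = 32.23 - j41.7 V
Step 2 — Sum components: V_total = 14.9 - j40.09 V.
Step 3 — Convert to polar: |V_total| = 42.77 V, ∠V_total = -69.6°.

V_total = 42.77∠-69.6° V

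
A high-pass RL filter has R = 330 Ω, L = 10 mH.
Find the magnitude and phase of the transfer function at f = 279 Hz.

Step 1 — Angular frequency: ω = 2π·279 = 1753 rad/s.
Step 2 — Transfer function: H(jω) = jωL/(R + jωL).
Step 3 — Numerator jωL = j·17.53; denominator R + jωL = 330 + j17.53.
Step 4 — H = 0.002814 + j0.05297.
Step 5 — Magnitude: |H| = 0.05305 (-25.5 dB); phase: φ = 87.0°.

|H| = 0.05305 (-25.5 dB), φ = 87.0°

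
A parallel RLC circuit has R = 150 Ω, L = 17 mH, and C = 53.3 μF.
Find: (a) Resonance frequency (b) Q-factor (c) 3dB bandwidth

Step 1 — Resonance: ω₀ = 1/√(LC) = 1/√(0.017·5.33e-05) = 1051 rad/s.
Step 2 — f₀ = ω₀/(2π) = 167.2 Hz.
Step 3 — Parallel Q: Q = R/(ω₀L) = 150/(1051·0.017) = 8.399.
Step 4 — Bandwidth: Δω = ω₀/Q = 125.1 rad/s; BW = Δω/(2π) = 19.91 Hz.

(a) f₀ = 167.2 Hz  (b) Q = 8.399  (c) BW = 19.91 Hz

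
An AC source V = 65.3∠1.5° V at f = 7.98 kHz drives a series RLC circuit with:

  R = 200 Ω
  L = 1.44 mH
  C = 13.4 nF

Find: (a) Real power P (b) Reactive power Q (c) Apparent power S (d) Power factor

Step 1 — Angular frequency: ω = 2π·f = 2π·7980 = 5.014e+04 rad/s.
Step 2 — Component impedances:
  R: Z = R = 200 Ω
  L: Z = jωL = j·5.014e+04·0.00144 = 0 + j72.2 Ω
  C: Z = 1/(jωC) = -j/(ω·C) = 0 - j1488 Ω
Step 3 — Series combination: Z_total = R + L + C = 200 - j1416 Ω = 1430∠-82.0° Ω.
Step 4 — Source phasor: V = 65.3∠1.5° V = 65.28 + j1.709 V.
Step 5 — Current: I = V / Z = 0.005199 + j0.04536 A = 0.04566∠83.5° A.
Step 6 — Complex power: S = V·I* = 0.4169 - j2.952 VA.
Step 7 — Real power: P = Re(S) = 0.4169 W.
Step 8 — Reactive power: Q = Im(S) = -2.952 VAR.
Step 9 — Apparent power: |S| = 2.981 VA.
Step 10 — Power factor: PF = P/|S| = 0.1398 (leading).

(a) P = 0.4169 W  (b) Q = -2.952 VAR  (c) S = 2.981 VA  (d) PF = 0.1398 (leading)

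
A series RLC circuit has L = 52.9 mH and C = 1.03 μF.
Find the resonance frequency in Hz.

Step 1 — Resonance condition Im(Z)=0 gives ω₀ = 1/√(LC).
Step 2 — ω₀ = 1/√(0.0529·1.03e-06) = 4284 rad/s.
Step 3 — f₀ = ω₀/(2π) = 681.8 Hz.

f₀ = 681.8 Hz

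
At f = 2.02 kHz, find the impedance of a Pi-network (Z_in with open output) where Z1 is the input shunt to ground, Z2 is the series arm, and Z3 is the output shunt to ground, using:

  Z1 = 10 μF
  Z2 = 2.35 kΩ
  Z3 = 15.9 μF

Step 1 — Angular frequency: ω = 2π·f = 2π·2020 = 1.269e+04 rad/s.
Step 2 — Component impedances:
  Z1: Z = 1/(jωC) = -j/(ω·C) = 0 - j7.879 Ω
  Z2: Z = R = 2350 Ω
  Z3: Z = 1/(jωC) = -j/(ω·C) = 0 - j4.955 Ω
Step 3 — With open output, the series arm Z2 and the output shunt Z3 appear in series to ground: Z2 + Z3 = 2350 - j4.955 Ω.
Step 4 — Parallel with input shunt Z1: Z_in = Z1 || (Z2 + Z3) = 0.02642 - j7.879 Ω = 7.879∠-89.8° Ω.

Z = 0.02642 - j7.879 Ω = 7.879∠-89.8° Ω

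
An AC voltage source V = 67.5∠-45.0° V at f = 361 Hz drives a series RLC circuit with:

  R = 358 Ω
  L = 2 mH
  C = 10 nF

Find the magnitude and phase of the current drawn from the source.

Step 1 — Angular frequency: ω = 2π·f = 2π·361 = 2268 rad/s.
Step 2 — Component impedances:
  R: Z = R = 358 Ω
  L: Z = jωL = j·2268·0.002 = 0 + j4.536 Ω
  C: Z = 1/(jωC) = -j/(ω·C) = 0 - j4.409e+04 Ω
Step 3 — Series combination: Z_total = R + L + C = 358 - j4.408e+04 Ω = 4.408e+04∠-89.5° Ω.
Step 4 — Source phasor: V = 67.5∠-45.0° V = 47.73 - j47.73 V.
Step 5 — Ohm's law: I = V / Z_total = (47.73 - j47.73) / (358 - j4.408e+04) = 0.001091 + j0.001074 A.
Step 6 — Convert to polar: |I| = 0.001531 A, ∠I = 44.5°.

I = 0.001531∠44.5° A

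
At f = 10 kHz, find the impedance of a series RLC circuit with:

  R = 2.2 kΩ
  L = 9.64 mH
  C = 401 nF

Step 1 — Angular frequency: ω = 2π·f = 2π·1e+04 = 6.283e+04 rad/s.
Step 2 — Component impedances:
  R: Z = R = 2200 Ω
  L: Z = jωL = j·6.283e+04·0.00964 = 0 + j605.7 Ω
  C: Z = 1/(jωC) = -j/(ω·C) = 0 - j39.69 Ω
Step 3 — Series combination: Z_total = R + L + C = 2200 + j566 Ω = 2272∠14.4° Ω.

Z = 2200 + j566 Ω = 2272∠14.4° Ω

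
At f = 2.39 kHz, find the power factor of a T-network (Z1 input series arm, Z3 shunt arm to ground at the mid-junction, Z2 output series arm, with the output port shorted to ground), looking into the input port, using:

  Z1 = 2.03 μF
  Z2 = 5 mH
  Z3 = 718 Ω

Step 1 — Angular frequency: ω = 2π·f = 2π·2390 = 1.502e+04 rad/s.
Step 2 — Component impedances:
  Z1: Z = 1/(jωC) = -j/(ω·C) = 0 - j32.8 Ω
  Z2: Z = jωL = j·1.502e+04·0.005 = 0 + j75.08 Ω
  Z3: Z = R = 718 Ω
Step 3 — With the output port shorted to ground, the output series arm Z2 runs from the junction to ground; the shunt arm Z3 also runs from the junction to ground. They appear in parallel: Z3 || Z2 = 7.767 + j74.27 Ω.
Step 4 — Series with input arm Z1: Z_in = Z1 + (Z3 || Z2) = 7.767 + j41.47 Ω = 42.19∠79.4° Ω.
Step 5 — Power factor: PF = cos(φ) = Re(Z)/|Z| = 7.767/42.19 = 0.1841.
Step 6 — Type: Im(Z) = 41.47 ⇒ lagging (phase φ = 79.4°).

PF = 0.1841 (lagging, φ = 79.4°)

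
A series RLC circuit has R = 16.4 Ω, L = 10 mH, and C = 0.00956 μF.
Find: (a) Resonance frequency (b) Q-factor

Step 1 — Resonance condition Im(Z)=0 gives ω₀ = 1/√(LC).
Step 2 — ω₀ = 1/√(0.01·9.56e-09) = 1.023e+05 rad/s.
Step 3 — f₀ = ω₀/(2π) = 1.628e+04 Hz.
Step 4 — Series Q: Q = ω₀L/R = 1.023e+05·0.01/16.4 = 62.36.

(a) f₀ = 1.628e+04 Hz  (b) Q = 62.36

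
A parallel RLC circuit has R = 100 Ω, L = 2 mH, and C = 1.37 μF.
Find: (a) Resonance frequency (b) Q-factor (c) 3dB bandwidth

Step 1 — Resonance: ω₀ = 1/√(LC) = 1/√(0.002·1.37e-06) = 1.91e+04 rad/s.
Step 2 — f₀ = ω₀/(2π) = 3040 Hz.
Step 3 — Parallel Q: Q = R/(ω₀L) = 100/(1.91e+04·0.002) = 2.617.
Step 4 — Bandwidth: Δω = ω₀/Q = 7299 rad/s; BW = Δω/(2π) = 1162 Hz.

(a) f₀ = 3040 Hz  (b) Q = 2.617  (c) BW = 1162 Hz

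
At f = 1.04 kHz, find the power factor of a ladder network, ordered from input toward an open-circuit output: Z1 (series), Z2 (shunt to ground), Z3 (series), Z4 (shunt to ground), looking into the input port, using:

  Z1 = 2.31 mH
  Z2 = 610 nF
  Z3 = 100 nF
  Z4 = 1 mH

Step 1 — Angular frequency: ω = 2π·f = 2π·1040 = 6535 rad/s.
Step 2 — Component impedances:
  Z1: Z = jωL = j·6535·0.00231 = 0 + j15.09 Ω
  Z2: Z = 1/(jωC) = -j/(ω·C) = 0 - j250.9 Ω
  Z3: Z = 1/(jωC) = -j/(ω·C) = 0 - j1530 Ω
  Z4: Z = jωL = j·6535·0.001 = 0 + j6.535 Ω
Step 3 — Ladder network (open output): work backward from the far end, alternating series and parallel combinations. Z_in = 0 - j200.3 Ω = 200.3∠-90.0° Ω.
Step 4 — Power factor: PF = cos(φ) = Re(Z)/|Z| = 0/200.3 = 0.
Step 5 — Type: Im(Z) = -200.3 ⇒ leading (phase φ = -90.0°).

PF = 0 (leading, φ = -90.0°)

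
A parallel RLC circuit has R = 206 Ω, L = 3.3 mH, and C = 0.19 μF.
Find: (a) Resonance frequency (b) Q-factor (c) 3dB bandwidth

Step 1 — Resonance: ω₀ = 1/√(LC) = 1/√(0.0033·1.9e-07) = 3.994e+04 rad/s.
Step 2 — f₀ = ω₀/(2π) = 6356 Hz.
Step 3 — Parallel Q: Q = R/(ω₀L) = 206/(3.994e+04·0.0033) = 1.563.
Step 4 — Bandwidth: Δω = ω₀/Q = 2.555e+04 rad/s; BW = Δω/(2π) = 4066 Hz.

(a) f₀ = 6356 Hz  (b) Q = 1.563  (c) BW = 4066 Hz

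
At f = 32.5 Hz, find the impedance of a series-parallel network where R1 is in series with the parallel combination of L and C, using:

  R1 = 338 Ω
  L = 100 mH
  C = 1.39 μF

Step 1 — Angular frequency: ω = 2π·f = 2π·32.5 = 204.2 rad/s.
Step 2 — Component impedances:
  R1: Z = R = 338 Ω
  L: Z = jωL = j·204.2·0.1 = 0 + j20.42 Ω
  C: Z = 1/(jωC) = -j/(ω·C) = 0 - j3523 Ω
Step 3 — Parallel branch: L || C = 1/(1/L + 1/C) = 0 + j20.54 Ω.
Step 4 — Series with R1: Z_total = R1 + (L || C) = 338 + j20.54 Ω = 338.6∠3.5° Ω.

Z = 338 + j20.54 Ω = 338.6∠3.5° Ω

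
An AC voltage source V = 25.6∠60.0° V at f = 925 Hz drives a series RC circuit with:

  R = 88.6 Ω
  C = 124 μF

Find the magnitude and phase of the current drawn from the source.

Step 1 — Angular frequency: ω = 2π·f = 2π·925 = 5812 rad/s.
Step 2 — Component impedances:
  R: Z = R = 88.6 Ω
  C: Z = 1/(jωC) = -j/(ω·C) = 0 - j1.388 Ω
Step 3 — Series combination: Z_total = R + C = 88.6 - j1.388 Ω = 88.61∠-0.9° Ω.
Step 4 — Source phasor: V = 25.6∠60.0° V = 12.8 + j22.17 V.
Step 5 — Ohm's law: I = V / Z_total = (12.8 + j22.17) / (88.6 - j1.388) = 0.1405 + j0.2524 A.
Step 6 — Convert to polar: |I| = 0.2889 A, ∠I = 60.9°.

I = 0.2889∠60.9° A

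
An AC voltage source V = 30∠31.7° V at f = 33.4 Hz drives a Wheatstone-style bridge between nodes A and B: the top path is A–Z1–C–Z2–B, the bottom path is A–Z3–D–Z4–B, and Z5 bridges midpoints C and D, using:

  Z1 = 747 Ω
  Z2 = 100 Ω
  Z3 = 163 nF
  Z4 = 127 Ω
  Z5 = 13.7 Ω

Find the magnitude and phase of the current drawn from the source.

Step 1 — Angular frequency: ω = 2π·f = 2π·33.4 = 209.9 rad/s.
Step 2 — Component impedances:
  Z1: Z = R = 747 Ω
  Z2: Z = R = 100 Ω
  Z3: Z = 1/(jωC) = -j/(ω·C) = 0 - j2.923e+04 Ω
  Z4: Z = R = 127 Ω
  Z5: Z = R = 13.7 Ω
Step 3 — Bridge requires nodal analysis (the Z5 bridge couples midpoints C and D, so the two paths cannot be reduced to a simple series/parallel combination). Setting node B to ground and injecting 1 A at node A, the 3-node admittance system at A, C, D solves to V_A = Z_AB = 805 - j19.37 Ω = 805.2∠-1.4° Ω.
Step 4 — Source phasor: V = 30∠31.7° V = 25.52 + j15.76 V.
Step 5 — Ohm's law: I = V / Z_total = (25.52 + j15.76) / (805 - j19.37) = 0.03122 + j0.02034 A.
Step 6 — Convert to polar: |I| = 0.03726 A, ∠I = 33.1°.

I = 0.03726∠33.1° A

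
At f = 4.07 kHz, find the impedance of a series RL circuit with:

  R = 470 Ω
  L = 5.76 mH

Step 1 — Angular frequency: ω = 2π·f = 2π·4070 = 2.557e+04 rad/s.
Step 2 — Component impedances:
  R: Z = R = 470 Ω
  L: Z = jωL = j·2.557e+04·0.00576 = 0 + j147.3 Ω
Step 3 — Series combination: Z_total = R + L = 470 + j147.3 Ω = 492.5∠17.4° Ω.

Z = 470 + j147.3 Ω = 492.5∠17.4° Ω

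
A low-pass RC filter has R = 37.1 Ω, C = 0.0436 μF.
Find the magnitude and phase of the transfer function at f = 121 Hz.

Step 1 — Angular frequency: ω = 2π·121 = 760.3 rad/s.
Step 2 — Transfer function: H(jω) = 1/(1 + jωRC).
Step 3 — Denominator: 1 + jωRC = 1 + j·760.3·37.1·4.36e-08 = 1 + j0.00123.
Step 4 — H = 1 - j0.00123.
Step 5 — Magnitude: |H| = 1 (-0.0 dB); phase: φ = -0.1°.

|H| = 1 (-0.0 dB), φ = -0.1°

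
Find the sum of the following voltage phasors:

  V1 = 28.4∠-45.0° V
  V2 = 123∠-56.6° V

Step 1 — Convert each phasor to rectangular form:
  V1 = 28.4·(cos(-45.0°) + j·sin(-45.0°)) = 20.08 - j20.08 V
  V2 = 123·(cos(-56.6°) + j·sin(-56.6°)) = 67.71 - j102.7 V
Step 2 — Sum components: V_total = 87.79 - j122.8 V.
Step 3 — Convert to polar: |V_total| = 150.9 V, ∠V_total = -54.4°.

V_total = 150.9∠-54.4° V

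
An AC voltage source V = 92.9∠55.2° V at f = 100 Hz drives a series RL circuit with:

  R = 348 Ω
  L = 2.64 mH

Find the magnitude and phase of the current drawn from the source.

Step 1 — Angular frequency: ω = 2π·f = 2π·100 = 628.3 rad/s.
Step 2 — Component impedances:
  R: Z = R = 348 Ω
  L: Z = jωL = j·628.3·0.00264 = 0 + j1.659 Ω
Step 3 — Series combination: Z_total = R + L = 348 + j1.659 Ω = 348∠0.3° Ω.
Step 4 — Source phasor: V = 92.9∠55.2° V = 53.02 + j76.28 V.
Step 5 — Ohm's law: I = V / Z_total = (53.02 + j76.28) / (348 + j1.659) = 0.1534 + j0.2185 A.
Step 6 — Convert to polar: |I| = 0.267 A, ∠I = 54.9°.

I = 0.267∠54.9° A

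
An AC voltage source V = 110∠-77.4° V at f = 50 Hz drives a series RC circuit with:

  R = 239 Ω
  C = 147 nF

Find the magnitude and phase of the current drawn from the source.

Step 1 — Angular frequency: ω = 2π·f = 2π·50 = 314.2 rad/s.
Step 2 — Component impedances:
  R: Z = R = 239 Ω
  C: Z = 1/(jωC) = -j/(ω·C) = 0 - j2.165e+04 Ω
Step 3 — Series combination: Z_total = R + C = 239 - j2.165e+04 Ω = 2.166e+04∠-89.4° Ω.
Step 4 — Source phasor: V = 110∠-77.4° V = 24 - j107.4 V.
Step 5 — Ohm's law: I = V / Z_total = (24 - j107.4) / (239 - j2.165e+04) = 0.004969 + j0.001053 A.
Step 6 — Convert to polar: |I| = 0.00508 A, ∠I = 12.0°.

I = 0.00508∠12.0° A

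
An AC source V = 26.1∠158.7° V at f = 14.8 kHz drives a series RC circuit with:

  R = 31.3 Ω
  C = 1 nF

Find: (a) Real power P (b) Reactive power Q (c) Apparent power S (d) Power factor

Step 1 — Angular frequency: ω = 2π·f = 2π·1.48e+04 = 9.299e+04 rad/s.
Step 2 — Component impedances:
  R: Z = R = 31.3 Ω
  C: Z = 1/(jωC) = -j/(ω·C) = 0 - j1.075e+04 Ω
Step 3 — Series combination: Z_total = R + C = 31.3 - j1.075e+04 Ω = 1.075e+04∠-89.8° Ω.
Step 4 — Source phasor: V = 26.1∠158.7° V = -24.32 + j9.481 V.
Step 5 — Current: I = V / Z = -0.0008882 - j0.002259 A = 0.002427∠-111.5° A.
Step 6 — Complex power: S = V·I* = 0.0001844 - j0.06335 VA.
Step 7 — Real power: P = Re(S) = 0.0001844 W.
Step 8 — Reactive power: Q = Im(S) = -0.06335 VAR.
Step 9 — Apparent power: |S| = 0.06335 VA.
Step 10 — Power factor: PF = P/|S| = 0.002911 (leading).

(a) P = 0.0001844 W  (b) Q = -0.06335 VAR  (c) S = 0.06335 VA  (d) PF = 0.002911 (leading)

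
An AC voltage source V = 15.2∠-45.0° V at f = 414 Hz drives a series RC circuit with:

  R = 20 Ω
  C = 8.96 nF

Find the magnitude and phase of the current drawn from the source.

Step 1 — Angular frequency: ω = 2π·f = 2π·414 = 2601 rad/s.
Step 2 — Component impedances:
  R: Z = R = 20 Ω
  C: Z = 1/(jωC) = -j/(ω·C) = 0 - j4.291e+04 Ω
Step 3 — Series combination: Z_total = R + C = 20 - j4.291e+04 Ω = 4.291e+04∠-90.0° Ω.
Step 4 — Source phasor: V = 15.2∠-45.0° V = 10.75 - j10.75 V.
Step 5 — Ohm's law: I = V / Z_total = (10.75 - j10.75) / (20 - j4.291e+04) = 0.0002506 + j0.0002504 A.
Step 6 — Convert to polar: |I| = 0.0003543 A, ∠I = 45.0°.

I = 0.0003543∠45.0° A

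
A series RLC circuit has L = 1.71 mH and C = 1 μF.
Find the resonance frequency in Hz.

Step 1 — Resonance condition Im(Z)=0 gives ω₀ = 1/√(LC).
Step 2 — ω₀ = 1/√(0.00171·1e-06) = 2.418e+04 rad/s.
Step 3 — f₀ = ω₀/(2π) = 3849 Hz.

f₀ = 3849 Hz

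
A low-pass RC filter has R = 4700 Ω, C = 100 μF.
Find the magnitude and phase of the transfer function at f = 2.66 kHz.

Step 1 — Angular frequency: ω = 2π·2660 = 1.671e+04 rad/s.
Step 2 — Transfer function: H(jω) = 1/(1 + jωRC).
Step 3 — Denominator: 1 + jωRC = 1 + j·1.671e+04·4700·0.0001 = 1 + j7855.
Step 4 — H = 1.621e-08 - j0.0001273.
Step 5 — Magnitude: |H| = 0.0001273 (-77.9 dB); phase: φ = -90.0°.

|H| = 0.0001273 (-77.9 dB), φ = -90.0°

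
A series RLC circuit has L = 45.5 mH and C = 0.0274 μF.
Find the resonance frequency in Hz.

Step 1 — Resonance condition Im(Z)=0 gives ω₀ = 1/√(LC).
Step 2 — ω₀ = 1/√(0.0455·2.74e-08) = 2.832e+04 rad/s.
Step 3 — f₀ = ω₀/(2π) = 4508 Hz.

f₀ = 4508 Hz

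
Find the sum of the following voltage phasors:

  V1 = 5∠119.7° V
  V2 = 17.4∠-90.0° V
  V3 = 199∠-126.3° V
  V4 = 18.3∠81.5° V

Step 1 — Convert each phasor to rectangular form:
  V1 = 5·(cos(119.7°) + j·sin(119.7°)) = -2.477 + j4.343 V
  V2 = 17.4·(cos(-90.0°) + j·sin(-90.0°)) = 0 - j17.4 V
  V3 = 199·(cos(-126.3°) + j·sin(-126.3°)) = -117.8 - j160.4 V
  V4 = 18.3·(cos(81.5°) + j·sin(81.5°)) = 2.705 + j18.1 V
Step 2 — Sum components: V_total = -117.6 - j155.3 V.
Step 3 — Convert to polar: |V_total| = 194.8 V, ∠V_total = -127.1°.

V_total = 194.8∠-127.1° V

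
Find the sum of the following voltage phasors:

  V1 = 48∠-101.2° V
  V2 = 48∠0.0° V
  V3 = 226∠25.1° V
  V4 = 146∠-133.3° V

Step 1 — Convert each phasor to rectangular form:
  V1 = 48·(cos(-101.2°) + j·sin(-101.2°)) = -9.323 - j47.09 V
  V2 = 48·(cos(0.0°) + j·sin(0.0°)) = 48 V
  V3 = 226·(cos(25.1°) + j·sin(25.1°)) = 204.7 + j95.87 V
  V4 = 146·(cos(-133.3°) + j·sin(-133.3°)) = -100.1 - j106.3 V
Step 2 — Sum components: V_total = 143.2 - j57.47 V.
Step 3 — Convert to polar: |V_total| = 154.3 V, ∠V_total = -21.9°.

V_total = 154.3∠-21.9° V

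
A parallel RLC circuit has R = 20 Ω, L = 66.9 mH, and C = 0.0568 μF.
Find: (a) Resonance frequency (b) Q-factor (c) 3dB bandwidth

Step 1 — Resonance: ω₀ = 1/√(LC) = 1/√(0.0669·5.68e-08) = 1.622e+04 rad/s.
Step 2 — f₀ = ω₀/(2π) = 2582 Hz.
Step 3 — Parallel Q: Q = R/(ω₀L) = 20/(1.622e+04·0.0669) = 0.01843.
Step 4 — Bandwidth: Δω = ω₀/Q = 8.803e+05 rad/s; BW = Δω/(2π) = 1.401e+05 Hz.

(a) f₀ = 2582 Hz  (b) Q = 0.01843  (c) BW = 1.401e+05 Hz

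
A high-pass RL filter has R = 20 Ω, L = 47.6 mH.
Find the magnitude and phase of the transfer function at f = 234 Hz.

Step 1 — Angular frequency: ω = 2π·234 = 1470 rad/s.
Step 2 — Transfer function: H(jω) = jωL/(R + jωL).
Step 3 — Numerator jωL = j·69.98; denominator R + jωL = 20 + j69.98.
Step 4 — H = 0.9245 + j0.2642.
Step 5 — Magnitude: |H| = 0.9615 (-0.3 dB); phase: φ = 15.9°.

|H| = 0.9615 (-0.3 dB), φ = 15.9°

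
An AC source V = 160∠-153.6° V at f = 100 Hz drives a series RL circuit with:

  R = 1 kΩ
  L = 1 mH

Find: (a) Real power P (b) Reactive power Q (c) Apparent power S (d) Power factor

Step 1 — Angular frequency: ω = 2π·f = 2π·100 = 628.3 rad/s.
Step 2 — Component impedances:
  R: Z = R = 1000 Ω
  L: Z = jωL = j·628.3·0.001 = 0 + j0.6283 Ω
Step 3 — Series combination: Z_total = R + L = 1000 + j0.6283 Ω = 1000∠0.0° Ω.
Step 4 — Source phasor: V = 160∠-153.6° V = -143.3 - j71.14 V.
Step 5 — Current: I = V / Z = -0.1434 - j0.07105 A = 0.16∠-153.6° A.
Step 6 — Complex power: S = V·I* = 25.6 + j0.01608 VA.
Step 7 — Real power: P = Re(S) = 25.6 W.
Step 8 — Reactive power: Q = Im(S) = 0.01608 VAR.
Step 9 — Apparent power: |S| = 25.6 VA.
Step 10 — Power factor: PF = P/|S| = 1 (lagging).

(a) P = 25.6 W  (b) Q = 0.01608 VAR  (c) S = 25.6 VA  (d) PF = 1 (lagging)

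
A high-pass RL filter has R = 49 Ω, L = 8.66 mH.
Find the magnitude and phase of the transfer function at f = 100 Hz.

Step 1 — Angular frequency: ω = 2π·100 = 628.3 rad/s.
Step 2 — Transfer function: H(jω) = jωL/(R + jωL).
Step 3 — Numerator jωL = j·5.441; denominator R + jωL = 49 + j5.441.
Step 4 — H = 0.01218 + j0.1097.
Step 5 — Magnitude: |H| = 0.1104 (-19.1 dB); phase: φ = 83.7°.

|H| = 0.1104 (-19.1 dB), φ = 83.7°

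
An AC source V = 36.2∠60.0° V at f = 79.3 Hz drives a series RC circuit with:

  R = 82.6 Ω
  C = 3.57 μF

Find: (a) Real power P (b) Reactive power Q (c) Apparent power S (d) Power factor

Step 1 — Angular frequency: ω = 2π·f = 2π·79.3 = 498.3 rad/s.
Step 2 — Component impedances:
  R: Z = R = 82.6 Ω
  C: Z = 1/(jωC) = -j/(ω·C) = 0 - j562.2 Ω
Step 3 — Series combination: Z_total = R + C = 82.6 - j562.2 Ω = 568.2∠-81.6° Ω.
Step 4 — Source phasor: V = 36.2∠60.0° V = 18.1 + j31.35 V.
Step 5 — Current: I = V / Z = -0.04996 + j0.03954 A = 0.06371∠141.6° A.
Step 6 — Complex power: S = V·I* = 0.3352 - j2.282 VA.
Step 7 — Real power: P = Re(S) = 0.3352 W.
Step 8 — Reactive power: Q = Im(S) = -2.282 VAR.
Step 9 — Apparent power: |S| = 2.306 VA.
Step 10 — Power factor: PF = P/|S| = 0.1454 (leading).

(a) P = 0.3352 W  (b) Q = -2.282 VAR  (c) S = 2.306 VA  (d) PF = 0.1454 (leading)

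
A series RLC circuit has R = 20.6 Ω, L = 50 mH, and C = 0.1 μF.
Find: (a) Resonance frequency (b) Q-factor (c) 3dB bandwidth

Step 1 — Resonance: ω₀ = 1/√(LC) = 1/√(0.05·1e-07) = 1.414e+04 rad/s.
Step 2 — f₀ = ω₀/(2π) = 2251 Hz.
Step 3 — Series Q: Q = ω₀L/R = 1.414e+04·0.05/20.6 = 34.33.
Step 4 — Bandwidth: Δω = ω₀/Q = 412 rad/s; BW = Δω/(2π) = 65.57 Hz.

(a) f₀ = 2251 Hz  (b) Q = 34.33  (c) BW = 65.57 Hz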